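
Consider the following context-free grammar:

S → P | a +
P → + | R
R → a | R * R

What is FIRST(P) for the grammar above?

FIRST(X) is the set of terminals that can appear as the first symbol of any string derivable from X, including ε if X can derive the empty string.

We compute FIRST(P) using the standard algorithm.
FIRST(P) = {+, a}
FIRST(R) = {a}
FIRST(S) = {+, a}
Therefore, FIRST(P) = {+, a}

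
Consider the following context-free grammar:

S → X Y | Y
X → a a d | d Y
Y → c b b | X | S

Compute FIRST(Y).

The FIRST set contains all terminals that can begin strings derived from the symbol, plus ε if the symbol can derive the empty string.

We compute FIRST(Y) using the standard algorithm.
FIRST(S) = {a, c, d}
FIRST(X) = {a, d}
FIRST(Y) = {a, c, d}
Therefore, FIRST(Y) = {a, c, d}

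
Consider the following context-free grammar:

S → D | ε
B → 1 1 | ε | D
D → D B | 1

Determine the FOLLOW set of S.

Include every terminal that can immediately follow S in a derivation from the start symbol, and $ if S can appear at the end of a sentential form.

We compute FOLLOW(S) using the standard algorithm.
FOLLOW(S) starts with {$}.
FIRST(B) = {1, ε}
FIRST(D) = {1}
FIRST(S) = {1, ε}
FOLLOW(B) = {$, 1}
FOLLOW(D) = {$, 1}
FOLLOW(S) = {$}
Therefore, FOLLOW(S) = {$}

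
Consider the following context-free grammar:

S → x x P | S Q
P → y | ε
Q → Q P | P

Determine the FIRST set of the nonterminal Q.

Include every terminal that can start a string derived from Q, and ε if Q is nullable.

We compute FIRST(Q) using the standard algorithm.
FIRST(P) = {y, ε}
FIRST(Q) = {y, ε}
FIRST(S) = {x}
Therefore, FIRST(Q) = {y, ε}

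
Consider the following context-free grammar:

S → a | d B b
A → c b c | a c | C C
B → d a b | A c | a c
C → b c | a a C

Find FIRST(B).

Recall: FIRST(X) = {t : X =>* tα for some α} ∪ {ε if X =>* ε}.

We compute FIRST(B) using the standard algorithm.
FIRST(A) = {a, b, c}
FIRST(B) = {a, b, c, d}
FIRST(C) = {a, b}
FIRST(S) = {a, d}
Therefore, FIRST(B) = {a, b, c, d}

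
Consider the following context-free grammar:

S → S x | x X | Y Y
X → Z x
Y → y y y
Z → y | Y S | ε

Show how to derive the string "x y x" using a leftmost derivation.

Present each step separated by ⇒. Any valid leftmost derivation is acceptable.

S ⇒ x X ⇒ x Z x ⇒ x y x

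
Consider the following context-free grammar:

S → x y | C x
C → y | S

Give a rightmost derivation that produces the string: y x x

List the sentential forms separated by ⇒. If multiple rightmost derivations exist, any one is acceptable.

S ⇒ C x ⇒ S x ⇒ C x x ⇒ y x x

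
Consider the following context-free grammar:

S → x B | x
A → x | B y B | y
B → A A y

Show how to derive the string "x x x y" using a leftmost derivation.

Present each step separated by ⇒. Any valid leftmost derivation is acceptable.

S ⇒ x B ⇒ x A A y ⇒ x x A y ⇒ x x x y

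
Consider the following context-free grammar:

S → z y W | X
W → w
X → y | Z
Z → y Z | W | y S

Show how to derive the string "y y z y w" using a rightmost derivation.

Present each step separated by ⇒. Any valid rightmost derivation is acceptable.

S ⇒ X ⇒ Z ⇒ y Z ⇒ y y S ⇒ y y z y W ⇒ y y z y w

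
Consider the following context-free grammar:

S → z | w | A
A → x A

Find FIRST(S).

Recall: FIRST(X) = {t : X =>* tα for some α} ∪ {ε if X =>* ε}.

We compute FIRST(S) using the standard algorithm.
FIRST(A) = {x}
FIRST(S) = {w, x, z}
Therefore, FIRST(S) = {w, x, z}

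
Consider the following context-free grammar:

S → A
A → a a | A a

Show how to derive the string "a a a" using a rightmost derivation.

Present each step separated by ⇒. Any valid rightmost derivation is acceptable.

S ⇒ A ⇒ A a ⇒ a a a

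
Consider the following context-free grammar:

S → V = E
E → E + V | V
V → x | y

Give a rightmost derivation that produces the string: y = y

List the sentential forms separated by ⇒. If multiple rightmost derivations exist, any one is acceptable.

S ⇒ V = E ⇒ V = V ⇒ V = y ⇒ y = y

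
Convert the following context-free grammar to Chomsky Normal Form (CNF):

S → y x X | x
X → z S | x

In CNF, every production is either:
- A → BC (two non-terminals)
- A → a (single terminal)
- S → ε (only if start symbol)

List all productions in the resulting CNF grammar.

TY → y; TX → x; S → x; TZ → z; X → x; S → TY X0; X0 → TX X; X → TZ S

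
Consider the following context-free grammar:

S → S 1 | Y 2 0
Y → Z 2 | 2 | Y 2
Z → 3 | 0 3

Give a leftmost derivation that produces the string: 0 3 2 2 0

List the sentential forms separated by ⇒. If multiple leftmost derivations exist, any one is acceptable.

S ⇒ Y 2 0 ⇒ Z 2 2 0 ⇒ 0 3 2 2 0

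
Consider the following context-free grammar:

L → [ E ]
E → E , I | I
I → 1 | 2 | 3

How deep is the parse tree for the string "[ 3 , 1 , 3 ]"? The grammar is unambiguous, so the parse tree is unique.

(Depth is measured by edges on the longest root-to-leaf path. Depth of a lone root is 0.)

5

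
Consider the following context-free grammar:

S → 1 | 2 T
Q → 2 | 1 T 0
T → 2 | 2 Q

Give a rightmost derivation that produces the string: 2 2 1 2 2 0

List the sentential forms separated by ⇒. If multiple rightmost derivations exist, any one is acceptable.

S ⇒ 2 T ⇒ 2 2 Q ⇒ 2 2 1 T 0 ⇒ 2 2 1 2 Q 0 ⇒ 2 2 1 2 2 0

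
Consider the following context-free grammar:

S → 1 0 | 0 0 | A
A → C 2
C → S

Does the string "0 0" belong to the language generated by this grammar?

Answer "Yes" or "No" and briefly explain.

Yes - a valid derivation exists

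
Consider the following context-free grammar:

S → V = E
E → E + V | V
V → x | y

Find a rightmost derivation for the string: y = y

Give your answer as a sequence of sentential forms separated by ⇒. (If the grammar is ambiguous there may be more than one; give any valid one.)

S ⇒ V = E ⇒ V = V ⇒ V = y ⇒ y = y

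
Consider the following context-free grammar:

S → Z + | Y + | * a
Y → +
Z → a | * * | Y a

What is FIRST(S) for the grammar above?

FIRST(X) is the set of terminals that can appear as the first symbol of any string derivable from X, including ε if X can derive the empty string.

We compute FIRST(S) using the standard algorithm.
FIRST(S) = {*, +, a}
FIRST(Y) = {+}
FIRST(Z) = {*, +, a}
Therefore, FIRST(S) = {*, +, a}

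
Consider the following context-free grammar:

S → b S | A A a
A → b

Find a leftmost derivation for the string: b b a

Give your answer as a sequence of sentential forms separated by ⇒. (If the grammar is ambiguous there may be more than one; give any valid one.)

S ⇒ A A a ⇒ b A a ⇒ b b a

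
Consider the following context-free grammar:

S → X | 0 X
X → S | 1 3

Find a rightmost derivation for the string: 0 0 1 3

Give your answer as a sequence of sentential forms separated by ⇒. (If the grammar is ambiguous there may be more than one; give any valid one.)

S ⇒ 0 X ⇒ 0 S ⇒ 0 0 X ⇒ 0 0 1 3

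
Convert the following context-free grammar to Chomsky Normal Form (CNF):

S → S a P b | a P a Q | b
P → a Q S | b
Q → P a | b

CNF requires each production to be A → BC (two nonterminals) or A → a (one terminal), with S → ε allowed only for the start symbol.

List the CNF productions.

TA → a; TB → b; S → b; P → b; Q → b; S → S X0; X0 → TA X1; X1 → P TB; S → TA X2; X2 → P X3; X3 → TA Q; P → TA X4; X4 → Q S; Q → P TA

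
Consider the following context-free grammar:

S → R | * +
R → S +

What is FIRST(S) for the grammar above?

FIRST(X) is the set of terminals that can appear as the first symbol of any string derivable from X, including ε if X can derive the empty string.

We compute FIRST(S) using the standard algorithm.
FIRST(R) = {*}
FIRST(S) = {*}
Therefore, FIRST(S) = {*}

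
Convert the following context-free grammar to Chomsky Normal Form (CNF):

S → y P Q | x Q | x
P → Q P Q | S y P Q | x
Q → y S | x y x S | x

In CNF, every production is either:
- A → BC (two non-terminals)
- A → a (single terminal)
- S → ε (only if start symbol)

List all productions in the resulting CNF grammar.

TY → y; TX → x; S → x; P → x; Q → x; S → TY X0; X0 → P Q; S → TX Q; P → Q X1; X1 → P Q; P → S X2; X2 → TY X3; X3 → P Q; Q → TY S; Q → TX X4; X4 → TY X5; X5 → TX S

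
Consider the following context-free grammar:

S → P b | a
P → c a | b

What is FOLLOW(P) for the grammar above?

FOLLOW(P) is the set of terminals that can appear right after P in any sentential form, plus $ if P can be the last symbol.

We compute FOLLOW(P) using the standard algorithm.
FOLLOW(S) starts with {$}.
FIRST(P) = {b, c}
FIRST(S) = {a, b, c}
FOLLOW(P) = {b}
FOLLOW(S) = {$}
Therefore, FOLLOW(P) = {b}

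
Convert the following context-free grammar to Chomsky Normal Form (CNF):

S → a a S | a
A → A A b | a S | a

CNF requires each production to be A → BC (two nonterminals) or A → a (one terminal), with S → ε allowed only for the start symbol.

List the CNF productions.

TA → a; S → a; TB → b; A → a; S → TA X0; X0 → TA S; A → A X1; X1 → A TB; A → TA S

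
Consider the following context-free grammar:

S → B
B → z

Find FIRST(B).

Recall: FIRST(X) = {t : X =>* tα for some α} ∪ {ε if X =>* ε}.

We compute FIRST(B) using the standard algorithm.
FIRST(B) = {z}
FIRST(S) = {z}
Therefore, FIRST(B) = {z}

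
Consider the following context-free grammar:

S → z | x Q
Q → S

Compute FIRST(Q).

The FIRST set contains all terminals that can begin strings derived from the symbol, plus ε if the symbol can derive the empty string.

We compute FIRST(Q) using the standard algorithm.
FIRST(Q) = {x, z}
FIRST(S) = {x, z}
Therefore, FIRST(Q) = {x, z}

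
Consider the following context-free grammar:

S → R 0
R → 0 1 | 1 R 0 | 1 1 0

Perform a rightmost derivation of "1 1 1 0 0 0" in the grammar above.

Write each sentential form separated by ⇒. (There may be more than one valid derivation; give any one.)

S ⇒ R 0 ⇒ 1 R 0 0 ⇒ 1 1 1 0 0 0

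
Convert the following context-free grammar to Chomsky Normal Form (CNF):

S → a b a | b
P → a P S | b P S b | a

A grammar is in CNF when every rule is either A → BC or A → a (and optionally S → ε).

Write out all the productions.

TA → a; TB → b; S → b; P → a; S → TA X0; X0 → TB TA; P → TA X1; X1 → P S; P → TB X2; X2 → P X3; X3 → S TB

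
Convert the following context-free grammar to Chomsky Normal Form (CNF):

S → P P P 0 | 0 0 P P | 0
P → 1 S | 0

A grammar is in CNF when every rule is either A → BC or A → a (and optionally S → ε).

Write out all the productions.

T0 → 0; S → 0; T1 → 1; P → 0; S → P X0; X0 → P X1; X1 → P T0; S → T0 X2; X2 → T0 X3; X3 → P P; P → T1 S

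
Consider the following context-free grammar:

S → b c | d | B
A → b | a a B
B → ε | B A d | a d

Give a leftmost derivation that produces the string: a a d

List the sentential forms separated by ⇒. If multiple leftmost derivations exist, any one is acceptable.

S ⇒ B ⇒ B A d ⇒ A d ⇒ a a B d ⇒ a a d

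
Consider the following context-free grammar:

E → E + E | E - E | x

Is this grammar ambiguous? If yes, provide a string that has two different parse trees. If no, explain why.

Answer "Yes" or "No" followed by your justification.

Yes - the string 'x - x - x - x + x + x' has two distinct leftmost derivations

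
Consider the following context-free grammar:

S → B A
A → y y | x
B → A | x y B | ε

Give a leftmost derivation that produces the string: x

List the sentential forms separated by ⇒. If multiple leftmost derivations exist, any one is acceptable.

S ⇒ B A ⇒ A ⇒ x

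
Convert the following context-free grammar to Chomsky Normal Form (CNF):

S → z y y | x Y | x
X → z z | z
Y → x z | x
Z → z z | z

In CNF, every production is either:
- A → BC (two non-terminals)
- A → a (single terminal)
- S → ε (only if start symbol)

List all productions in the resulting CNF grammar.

TZ → z; TY → y; TX → x; S → x; X → z; Y → x; Z → z; S → TZ X0; X0 → TY TY; S → TX Y; X → TZ TZ; Y → TX TZ; Z → TZ TZ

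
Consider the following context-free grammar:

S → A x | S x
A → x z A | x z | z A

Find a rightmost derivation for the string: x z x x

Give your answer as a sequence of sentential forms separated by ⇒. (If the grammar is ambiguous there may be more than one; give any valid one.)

S ⇒ S x ⇒ A x x ⇒ x z x x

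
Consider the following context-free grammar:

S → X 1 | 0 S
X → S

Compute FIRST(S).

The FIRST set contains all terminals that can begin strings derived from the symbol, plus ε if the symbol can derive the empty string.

We compute FIRST(S) using the standard algorithm.
FIRST(S) = {0}
FIRST(X) = {0}
Therefore, FIRST(S) = {0}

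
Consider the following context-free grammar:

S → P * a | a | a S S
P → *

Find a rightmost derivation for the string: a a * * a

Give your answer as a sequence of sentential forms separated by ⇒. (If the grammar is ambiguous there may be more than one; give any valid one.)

S ⇒ a S S ⇒ a S P * a ⇒ a S * * a ⇒ a a * * a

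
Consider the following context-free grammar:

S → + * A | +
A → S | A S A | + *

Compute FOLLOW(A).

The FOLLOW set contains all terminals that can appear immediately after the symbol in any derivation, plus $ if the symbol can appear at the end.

We compute FOLLOW(A) using the standard algorithm.
FOLLOW(S) starts with {$}.
FIRST(A) = {+}
FIRST(S) = {+}
FOLLOW(A) = {$, +}
FOLLOW(S) = {$, +}
Therefore, FOLLOW(A) = {$, +}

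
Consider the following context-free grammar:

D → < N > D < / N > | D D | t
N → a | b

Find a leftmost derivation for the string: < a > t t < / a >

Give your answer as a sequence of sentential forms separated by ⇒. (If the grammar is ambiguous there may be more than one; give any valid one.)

D ⇒ < N > D < / N > ⇒ < a > D < / N > ⇒ < a > D D < / N > ⇒ < a > t D < / N > ⇒ < a > t t < / N > ⇒ < a > t t < / a >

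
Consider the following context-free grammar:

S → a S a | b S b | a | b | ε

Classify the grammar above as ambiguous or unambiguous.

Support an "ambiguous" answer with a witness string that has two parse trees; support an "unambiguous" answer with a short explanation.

Unambiguous - every string in the language has a unique parse tree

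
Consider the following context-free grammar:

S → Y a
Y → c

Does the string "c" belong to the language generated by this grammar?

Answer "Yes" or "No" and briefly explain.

No - no valid derivation exists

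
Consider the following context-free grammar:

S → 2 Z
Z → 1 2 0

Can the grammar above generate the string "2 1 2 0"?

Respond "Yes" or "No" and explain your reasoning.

Yes - a valid derivation exists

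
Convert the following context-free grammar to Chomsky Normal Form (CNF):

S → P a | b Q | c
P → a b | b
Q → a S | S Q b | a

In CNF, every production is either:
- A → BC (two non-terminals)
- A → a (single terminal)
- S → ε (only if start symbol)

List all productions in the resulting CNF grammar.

TA → a; TB → b; S → c; P → b; Q → a; S → P TA; S → TB Q; P → TA TB; Q → TA S; Q → S X0; X0 → Q TB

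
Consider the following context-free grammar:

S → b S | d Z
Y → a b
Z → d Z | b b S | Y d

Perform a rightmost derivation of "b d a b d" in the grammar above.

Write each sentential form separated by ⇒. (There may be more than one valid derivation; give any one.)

S ⇒ b S ⇒ b d Z ⇒ b d Y d ⇒ b d a b d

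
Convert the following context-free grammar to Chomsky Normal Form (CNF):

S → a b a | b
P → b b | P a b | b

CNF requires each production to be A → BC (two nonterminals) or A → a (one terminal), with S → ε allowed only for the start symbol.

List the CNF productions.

TA → a; TB → b; S → b; P → b; S → TA X0; X0 → TB TA; P → TB TB; P → P X1; X1 → TA TB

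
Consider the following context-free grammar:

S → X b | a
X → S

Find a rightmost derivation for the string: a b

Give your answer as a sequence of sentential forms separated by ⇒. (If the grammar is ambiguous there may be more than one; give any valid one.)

S ⇒ X b ⇒ S b ⇒ a b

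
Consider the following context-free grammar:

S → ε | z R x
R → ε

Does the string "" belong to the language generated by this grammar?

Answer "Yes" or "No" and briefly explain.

Yes - a valid derivation exists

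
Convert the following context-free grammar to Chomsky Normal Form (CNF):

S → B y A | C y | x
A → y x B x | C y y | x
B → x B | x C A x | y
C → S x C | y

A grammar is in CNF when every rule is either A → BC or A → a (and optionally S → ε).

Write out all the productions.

TY → y; S → x; TX → x; A → x; B → y; C → y; S → B X0; X0 → TY A; S → C TY; A → TY X1; X1 → TX X2; X2 → B TX; A → C X3; X3 → TY TY; B → TX B; B → TX X4; X4 → C X5; X5 → A TX; C → S X6; X6 → TX C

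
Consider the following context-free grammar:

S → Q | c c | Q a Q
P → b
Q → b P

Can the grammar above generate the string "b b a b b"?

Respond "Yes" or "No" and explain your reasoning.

Yes - a valid derivation exists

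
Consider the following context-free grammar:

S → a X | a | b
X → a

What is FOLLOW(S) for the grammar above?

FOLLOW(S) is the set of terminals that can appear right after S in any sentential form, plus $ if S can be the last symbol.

We compute FOLLOW(S) using the standard algorithm.
FOLLOW(S) starts with {$}.
FIRST(S) = {a, b}
FIRST(X) = {a}
FOLLOW(S) = {$}
FOLLOW(X) = {$}
Therefore, FOLLOW(S) = {$}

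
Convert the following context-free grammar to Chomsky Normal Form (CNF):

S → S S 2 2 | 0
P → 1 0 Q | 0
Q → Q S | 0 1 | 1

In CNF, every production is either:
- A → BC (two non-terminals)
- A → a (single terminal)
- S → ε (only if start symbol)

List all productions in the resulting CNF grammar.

T2 → 2; S → 0; T1 → 1; T0 → 0; P → 0; Q → 1; S → S X0; X0 → S X1; X1 → T2 T2; P → T1 X2; X2 → T0 Q; Q → Q S; Q → T0 T1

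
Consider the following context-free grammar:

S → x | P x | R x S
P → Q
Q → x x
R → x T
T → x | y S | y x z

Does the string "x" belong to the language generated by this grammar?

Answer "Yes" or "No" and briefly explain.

Yes - a valid derivation exists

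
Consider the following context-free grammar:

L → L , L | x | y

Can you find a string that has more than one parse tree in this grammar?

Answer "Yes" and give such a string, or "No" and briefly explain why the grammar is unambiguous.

Yes - the string 'x , y , y , y' has two distinct parse trees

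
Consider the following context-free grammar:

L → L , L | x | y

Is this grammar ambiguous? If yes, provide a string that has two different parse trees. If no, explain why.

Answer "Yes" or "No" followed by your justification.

Yes - the string 'x , y , y , x , y' has two distinct leftmost derivations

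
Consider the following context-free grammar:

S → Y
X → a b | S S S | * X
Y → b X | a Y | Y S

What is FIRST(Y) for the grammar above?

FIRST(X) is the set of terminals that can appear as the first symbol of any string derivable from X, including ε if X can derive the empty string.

We compute FIRST(Y) using the standard algorithm.
FIRST(S) = {a, b}
FIRST(X) = {*, a, b}
FIRST(Y) = {a, b}
Therefore, FIRST(Y) = {a, b}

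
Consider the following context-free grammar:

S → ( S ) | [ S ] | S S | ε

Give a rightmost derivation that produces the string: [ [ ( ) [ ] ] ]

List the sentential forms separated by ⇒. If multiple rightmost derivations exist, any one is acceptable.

S ⇒ [ S ] ⇒ [ [ S ] ] ⇒ [ [ S S ] ] ⇒ [ [ S [ S ] ] ] ⇒ [ [ S [ ] ] ] ⇒ [ [ ( S ) [ ] ] ] ⇒ [ [ ( ) [ ] ] ]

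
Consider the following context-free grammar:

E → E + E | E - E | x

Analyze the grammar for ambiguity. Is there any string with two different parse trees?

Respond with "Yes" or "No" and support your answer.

Yes - the string 'x + x + x - x - x' has two distinct parse trees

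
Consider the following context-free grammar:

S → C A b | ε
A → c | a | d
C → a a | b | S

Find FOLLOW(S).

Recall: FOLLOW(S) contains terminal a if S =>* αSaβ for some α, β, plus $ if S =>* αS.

We compute FOLLOW(S) using the standard algorithm.
FOLLOW(S) starts with {$}.
FIRST(A) = {a, c, d}
FIRST(C) = {a, b, c, d, ε}
FIRST(S) = {a, b, c, d, ε}
FOLLOW(A) = {b}
FOLLOW(C) = {a, c, d}
FOLLOW(S) = {$, a, c, d}
Therefore, FOLLOW(S) = {$, a, c, d}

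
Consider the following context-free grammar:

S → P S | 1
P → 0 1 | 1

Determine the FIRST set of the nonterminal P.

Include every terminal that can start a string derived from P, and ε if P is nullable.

We compute FIRST(P) using the standard algorithm.
FIRST(P) = {0, 1}
FIRST(S) = {0, 1}
Therefore, FIRST(P) = {0, 1}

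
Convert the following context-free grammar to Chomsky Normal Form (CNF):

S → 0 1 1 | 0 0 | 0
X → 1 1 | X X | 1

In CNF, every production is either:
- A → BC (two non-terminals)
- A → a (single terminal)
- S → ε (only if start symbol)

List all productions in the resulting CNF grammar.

T0 → 0; T1 → 1; S → 0; X → 1; S → T0 X0; X0 → T1 T1; S → T0 T0; X → T1 T1; X → X X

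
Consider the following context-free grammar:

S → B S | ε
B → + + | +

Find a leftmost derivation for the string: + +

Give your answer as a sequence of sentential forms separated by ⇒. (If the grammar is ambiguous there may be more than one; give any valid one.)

S ⇒ B S ⇒ + + S ⇒ + +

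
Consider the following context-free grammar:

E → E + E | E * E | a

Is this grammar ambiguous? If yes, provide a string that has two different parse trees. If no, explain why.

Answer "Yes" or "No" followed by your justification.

Yes - the string 'a + a + a * a' has two distinct leftmost derivations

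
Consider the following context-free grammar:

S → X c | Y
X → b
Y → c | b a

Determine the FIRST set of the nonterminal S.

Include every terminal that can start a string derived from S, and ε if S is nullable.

We compute FIRST(S) using the standard algorithm.
FIRST(S) = {b, c}
FIRST(X) = {b}
FIRST(Y) = {b, c}
Therefore, FIRST(S) = {b, c}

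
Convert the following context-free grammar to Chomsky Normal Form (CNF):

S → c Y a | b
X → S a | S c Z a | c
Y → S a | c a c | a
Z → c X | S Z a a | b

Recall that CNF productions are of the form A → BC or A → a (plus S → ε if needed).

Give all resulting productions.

TC → c; TA → a; S → b; X → c; Y → a; Z → b; S → TC X0; X0 → Y TA; X → S TA; X → S X1; X1 → TC X2; X2 → Z TA; Y → S TA; Y → TC X3; X3 → TA TC; Z → TC X; Z → S X4; X4 → Z X5; X5 → TA TA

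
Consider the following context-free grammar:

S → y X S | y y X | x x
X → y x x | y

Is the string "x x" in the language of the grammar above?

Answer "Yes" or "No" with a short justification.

Yes - a valid derivation exists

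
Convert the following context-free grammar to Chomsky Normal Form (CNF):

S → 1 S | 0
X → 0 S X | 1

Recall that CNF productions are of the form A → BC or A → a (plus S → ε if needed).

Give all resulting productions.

T1 → 1; S → 0; T0 → 0; X → 1; S → T1 S; X → T0 X0; X0 → S X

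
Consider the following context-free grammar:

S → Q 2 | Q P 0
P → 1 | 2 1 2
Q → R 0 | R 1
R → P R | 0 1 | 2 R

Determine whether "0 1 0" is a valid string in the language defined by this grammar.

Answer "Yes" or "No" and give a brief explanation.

No - no valid derivation exists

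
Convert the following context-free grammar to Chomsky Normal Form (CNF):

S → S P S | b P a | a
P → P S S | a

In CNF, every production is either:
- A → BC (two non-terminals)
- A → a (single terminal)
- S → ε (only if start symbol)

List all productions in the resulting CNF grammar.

TB → b; TA → a; S → a; P → a; S → S X0; X0 → P S; S → TB X1; X1 → P TA; P → P X2; X2 → S S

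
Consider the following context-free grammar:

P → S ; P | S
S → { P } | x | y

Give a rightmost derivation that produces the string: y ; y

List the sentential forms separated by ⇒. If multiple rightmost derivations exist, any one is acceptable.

P ⇒ S ; P ⇒ S ; S ⇒ S ; y ⇒ y ; y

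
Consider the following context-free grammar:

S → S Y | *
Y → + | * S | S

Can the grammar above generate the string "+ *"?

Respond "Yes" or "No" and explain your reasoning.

No - no valid derivation exists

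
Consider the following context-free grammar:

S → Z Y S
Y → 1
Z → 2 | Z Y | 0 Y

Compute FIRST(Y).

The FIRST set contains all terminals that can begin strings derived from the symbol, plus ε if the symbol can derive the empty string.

We compute FIRST(Y) using the standard algorithm.
FIRST(S) = {0, 2}
FIRST(Y) = {1}
FIRST(Z) = {0, 2}
Therefore, FIRST(Y) = {1}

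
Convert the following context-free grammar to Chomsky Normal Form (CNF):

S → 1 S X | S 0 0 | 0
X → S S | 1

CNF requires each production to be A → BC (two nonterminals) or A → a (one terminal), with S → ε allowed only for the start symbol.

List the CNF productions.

T1 → 1; T0 → 0; S → 0; X → 1; S → T1 X0; X0 → S X; S → S X1; X1 → T0 T0; X → S S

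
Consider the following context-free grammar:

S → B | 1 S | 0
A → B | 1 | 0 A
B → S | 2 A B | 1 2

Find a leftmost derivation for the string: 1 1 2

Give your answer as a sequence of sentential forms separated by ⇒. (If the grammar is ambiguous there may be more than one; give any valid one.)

S ⇒ 1 S ⇒ 1 B ⇒ 1 S ⇒ 1 B ⇒ 1 1 2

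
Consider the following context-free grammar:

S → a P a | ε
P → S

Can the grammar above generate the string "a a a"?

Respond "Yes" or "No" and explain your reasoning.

No - no valid derivation exists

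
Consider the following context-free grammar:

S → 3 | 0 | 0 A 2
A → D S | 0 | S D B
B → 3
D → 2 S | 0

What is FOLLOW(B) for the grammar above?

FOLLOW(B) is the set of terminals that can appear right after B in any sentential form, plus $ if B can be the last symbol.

We compute FOLLOW(B) using the standard algorithm.
FOLLOW(S) starts with {$}.
FIRST(A) = {0, 2, 3}
FIRST(B) = {3}
FIRST(D) = {0, 2}
FIRST(S) = {0, 3}
FOLLOW(A) = {2}
FOLLOW(B) = {2}
FOLLOW(D) = {0, 3}
FOLLOW(S) = {$, 0, 2, 3}
Therefore, FOLLOW(B) = {2}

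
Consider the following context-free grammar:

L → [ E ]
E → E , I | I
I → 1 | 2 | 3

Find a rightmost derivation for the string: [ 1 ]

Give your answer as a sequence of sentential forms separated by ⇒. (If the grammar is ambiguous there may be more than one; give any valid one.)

L ⇒ [ E ] ⇒ [ I ] ⇒ [ 1 ]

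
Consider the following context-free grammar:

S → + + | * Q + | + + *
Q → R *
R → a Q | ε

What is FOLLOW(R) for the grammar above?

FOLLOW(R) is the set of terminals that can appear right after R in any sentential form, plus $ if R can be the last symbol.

We compute FOLLOW(R) using the standard algorithm.
FOLLOW(S) starts with {$}.
FIRST(Q) = {*, a}
FIRST(R) = {a, ε}
FIRST(S) = {*, +}
FOLLOW(Q) = {*, +}
FOLLOW(R) = {*}
FOLLOW(S) = {$}
Therefore, FOLLOW(R) = {*}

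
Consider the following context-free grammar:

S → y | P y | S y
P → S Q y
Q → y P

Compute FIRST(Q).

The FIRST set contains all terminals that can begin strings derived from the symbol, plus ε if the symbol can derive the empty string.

We compute FIRST(Q) using the standard algorithm.
FIRST(P) = {y}
FIRST(Q) = {y}
FIRST(S) = {y}
Therefore, FIRST(Q) = {y}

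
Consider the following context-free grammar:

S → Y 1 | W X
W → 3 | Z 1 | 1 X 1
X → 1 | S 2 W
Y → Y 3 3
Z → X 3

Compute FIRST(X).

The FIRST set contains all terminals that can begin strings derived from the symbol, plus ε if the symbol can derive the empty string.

We compute FIRST(X) using the standard algorithm.
FIRST(S) = {1, 3}
FIRST(W) = {1, 3}
FIRST(X) = {1, 3}
FIRST(Y) = {}
FIRST(Z) = {1, 3}
Therefore, FIRST(X) = {1, 3}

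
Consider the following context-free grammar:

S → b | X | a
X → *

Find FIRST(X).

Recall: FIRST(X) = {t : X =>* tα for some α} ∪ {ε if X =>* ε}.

We compute FIRST(X) using the standard algorithm.
FIRST(S) = {*, a, b}
FIRST(X) = {*}
Therefore, FIRST(X) = {*}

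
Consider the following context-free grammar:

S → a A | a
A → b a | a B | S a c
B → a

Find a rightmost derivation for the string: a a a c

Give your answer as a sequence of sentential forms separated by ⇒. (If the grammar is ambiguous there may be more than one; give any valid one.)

S ⇒ a A ⇒ a S a c ⇒ a a a c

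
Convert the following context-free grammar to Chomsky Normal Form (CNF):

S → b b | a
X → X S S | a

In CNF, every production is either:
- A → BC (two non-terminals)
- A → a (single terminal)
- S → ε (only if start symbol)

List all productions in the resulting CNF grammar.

TB → b; S → a; X → a; S → TB TB; X → X X0; X0 → S S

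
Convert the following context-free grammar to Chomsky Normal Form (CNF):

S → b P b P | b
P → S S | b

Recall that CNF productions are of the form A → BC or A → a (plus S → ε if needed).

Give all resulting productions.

TB → b; S → b; P → b; S → TB X0; X0 → P X1; X1 → TB P; P → S S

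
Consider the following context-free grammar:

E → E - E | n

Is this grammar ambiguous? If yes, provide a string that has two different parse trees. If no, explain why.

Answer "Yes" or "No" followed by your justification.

Yes - the string 'n - n - n - n' has two distinct leftmost derivations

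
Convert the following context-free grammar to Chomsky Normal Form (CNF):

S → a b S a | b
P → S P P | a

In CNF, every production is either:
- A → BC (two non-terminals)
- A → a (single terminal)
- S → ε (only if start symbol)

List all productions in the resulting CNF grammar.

TA → a; TB → b; S → b; P → a; S → TA X0; X0 → TB X1; X1 → S TA; P → S X2; X2 → P P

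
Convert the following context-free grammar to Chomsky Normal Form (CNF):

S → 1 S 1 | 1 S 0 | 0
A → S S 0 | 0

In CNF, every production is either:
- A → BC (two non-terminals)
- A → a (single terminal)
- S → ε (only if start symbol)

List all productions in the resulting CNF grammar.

T1 → 1; T0 → 0; S → 0; A → 0; S → T1 X0; X0 → S T1; S → T1 X1; X1 → S T0; A → S X2; X2 → S T0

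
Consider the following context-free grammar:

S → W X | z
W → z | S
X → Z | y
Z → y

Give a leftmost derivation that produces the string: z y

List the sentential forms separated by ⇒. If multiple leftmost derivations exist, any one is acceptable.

S ⇒ W X ⇒ z X ⇒ z y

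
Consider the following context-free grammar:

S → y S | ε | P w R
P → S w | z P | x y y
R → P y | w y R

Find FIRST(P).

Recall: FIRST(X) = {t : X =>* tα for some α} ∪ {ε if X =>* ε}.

We compute FIRST(P) using the standard algorithm.
FIRST(P) = {w, x, y, z}
FIRST(R) = {w, x, y, z}
FIRST(S) = {w, x, y, z, ε}
Therefore, FIRST(P) = {w, x, y, z}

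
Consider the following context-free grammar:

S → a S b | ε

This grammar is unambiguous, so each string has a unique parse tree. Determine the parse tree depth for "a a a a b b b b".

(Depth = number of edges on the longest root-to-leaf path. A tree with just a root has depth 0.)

5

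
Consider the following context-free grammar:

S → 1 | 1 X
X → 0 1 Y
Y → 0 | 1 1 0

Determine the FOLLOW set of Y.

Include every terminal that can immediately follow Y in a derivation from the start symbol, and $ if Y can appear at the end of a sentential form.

We compute FOLLOW(Y) using the standard algorithm.
FOLLOW(S) starts with {$}.
FIRST(S) = {1}
FIRST(X) = {0}
FIRST(Y) = {0, 1}
FOLLOW(S) = {$}
FOLLOW(X) = {$}
FOLLOW(Y) = {$}
Therefore, FOLLOW(Y) = {$}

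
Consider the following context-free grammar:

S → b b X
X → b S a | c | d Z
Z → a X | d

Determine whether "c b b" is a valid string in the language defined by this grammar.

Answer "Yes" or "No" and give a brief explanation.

No - no valid derivation exists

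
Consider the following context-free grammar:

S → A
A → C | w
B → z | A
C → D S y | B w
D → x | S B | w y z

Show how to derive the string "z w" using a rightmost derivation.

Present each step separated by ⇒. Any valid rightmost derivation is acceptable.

S ⇒ A ⇒ C ⇒ B w ⇒ z w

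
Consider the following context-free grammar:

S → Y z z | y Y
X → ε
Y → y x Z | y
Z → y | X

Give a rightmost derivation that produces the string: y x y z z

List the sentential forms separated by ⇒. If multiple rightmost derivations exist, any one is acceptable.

S ⇒ Y z z ⇒ y x Z z z ⇒ y x y z z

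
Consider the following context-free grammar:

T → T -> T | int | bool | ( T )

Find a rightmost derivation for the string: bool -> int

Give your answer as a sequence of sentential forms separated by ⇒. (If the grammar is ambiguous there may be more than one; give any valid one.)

T ⇒ T -> T ⇒ T -> int ⇒ bool -> int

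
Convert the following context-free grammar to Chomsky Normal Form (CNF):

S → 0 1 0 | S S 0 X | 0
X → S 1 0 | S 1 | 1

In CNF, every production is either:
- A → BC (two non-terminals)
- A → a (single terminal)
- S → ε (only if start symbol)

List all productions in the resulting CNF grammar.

T0 → 0; T1 → 1; S → 0; X → 1; S → T0 X0; X0 → T1 T0; S → S X1; X1 → S X2; X2 → T0 X; X → S X3; X3 → T1 T0; X → S T1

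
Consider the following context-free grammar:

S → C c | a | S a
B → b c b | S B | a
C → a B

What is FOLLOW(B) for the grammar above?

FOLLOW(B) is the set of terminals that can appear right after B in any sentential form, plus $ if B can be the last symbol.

We compute FOLLOW(B) using the standard algorithm.
FOLLOW(S) starts with {$}.
FIRST(B) = {a, b}
FIRST(C) = {a}
FIRST(S) = {a}
FOLLOW(B) = {c}
FOLLOW(C) = {c}
FOLLOW(S) = {$, a, b}
Therefore, FOLLOW(B) = {c}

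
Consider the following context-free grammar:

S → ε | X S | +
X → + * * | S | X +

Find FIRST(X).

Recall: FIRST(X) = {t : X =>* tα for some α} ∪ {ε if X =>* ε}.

We compute FIRST(X) using the standard algorithm.
FIRST(S) = {+, ε}
FIRST(X) = {+, ε}
Therefore, FIRST(X) = {+, ε}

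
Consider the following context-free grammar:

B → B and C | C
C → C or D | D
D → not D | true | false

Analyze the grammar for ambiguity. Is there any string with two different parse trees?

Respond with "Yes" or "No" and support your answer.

No - the grammar is unambiguous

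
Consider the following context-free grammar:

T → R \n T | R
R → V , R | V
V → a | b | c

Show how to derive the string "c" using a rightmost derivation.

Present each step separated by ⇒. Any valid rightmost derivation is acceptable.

T ⇒ R ⇒ V ⇒ c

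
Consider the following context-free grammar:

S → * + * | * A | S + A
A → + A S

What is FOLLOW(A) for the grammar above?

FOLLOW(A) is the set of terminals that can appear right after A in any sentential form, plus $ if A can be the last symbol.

We compute FOLLOW(A) using the standard algorithm.
FOLLOW(S) starts with {$}.
FIRST(A) = {+}
FIRST(S) = {*}
FOLLOW(A) = {$, *, +}
FOLLOW(S) = {$, *, +}
Therefore, FOLLOW(A) = {$, *, +}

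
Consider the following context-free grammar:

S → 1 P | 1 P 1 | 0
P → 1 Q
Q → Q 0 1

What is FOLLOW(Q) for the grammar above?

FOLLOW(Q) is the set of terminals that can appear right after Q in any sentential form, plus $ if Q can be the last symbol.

We compute FOLLOW(Q) using the standard algorithm.
FOLLOW(S) starts with {$}.
FIRST(P) = {1}
FIRST(Q) = {}
FIRST(S) = {0, 1}
FOLLOW(P) = {$, 1}
FOLLOW(Q) = {$, 0, 1}
FOLLOW(S) = {$}
Therefore, FOLLOW(Q) = {$, 0, 1}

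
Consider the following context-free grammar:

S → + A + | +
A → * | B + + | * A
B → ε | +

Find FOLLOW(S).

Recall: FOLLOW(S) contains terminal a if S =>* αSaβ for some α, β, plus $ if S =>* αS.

We compute FOLLOW(S) using the standard algorithm.
FOLLOW(S) starts with {$}.
FIRST(A) = {*, +}
FIRST(B) = {+, ε}
FIRST(S) = {+}
FOLLOW(A) = {+}
FOLLOW(B) = {+}
FOLLOW(S) = {$}
Therefore, FOLLOW(S) = {$}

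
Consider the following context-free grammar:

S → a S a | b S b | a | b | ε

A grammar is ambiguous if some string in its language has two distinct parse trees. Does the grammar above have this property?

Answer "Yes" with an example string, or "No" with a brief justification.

No - the grammar is unambiguous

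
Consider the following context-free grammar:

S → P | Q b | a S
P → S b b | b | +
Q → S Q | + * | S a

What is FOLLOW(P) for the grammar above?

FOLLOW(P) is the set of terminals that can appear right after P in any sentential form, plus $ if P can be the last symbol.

We compute FOLLOW(P) using the standard algorithm.
FOLLOW(S) starts with {$}.
FIRST(P) = {+, a, b}
FIRST(Q) = {+, a, b}
FIRST(S) = {+, a, b}
FOLLOW(P) = {$, +, a, b}
FOLLOW(Q) = {b}
FOLLOW(S) = {$, +, a, b}
Therefore, FOLLOW(P) = {$, +, a, b}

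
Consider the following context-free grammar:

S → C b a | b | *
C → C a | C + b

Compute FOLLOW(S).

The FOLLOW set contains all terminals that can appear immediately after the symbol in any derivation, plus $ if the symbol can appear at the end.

We compute FOLLOW(S) using the standard algorithm.
FOLLOW(S) starts with {$}.
FIRST(C) = {}
FIRST(S) = {*, b}
FOLLOW(C) = {+, a, b}
FOLLOW(S) = {$}
Therefore, FOLLOW(S) = {$}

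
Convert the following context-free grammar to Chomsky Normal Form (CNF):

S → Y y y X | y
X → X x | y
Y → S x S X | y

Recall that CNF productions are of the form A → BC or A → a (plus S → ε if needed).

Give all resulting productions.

TY → y; S → y; TX → x; X → y; Y → y; S → Y X0; X0 → TY X1; X1 → TY X; X → X TX; Y → S X2; X2 → TX X3; X3 → S X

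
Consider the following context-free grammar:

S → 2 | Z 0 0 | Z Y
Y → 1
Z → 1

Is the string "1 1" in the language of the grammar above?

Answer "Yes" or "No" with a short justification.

Yes - a valid derivation exists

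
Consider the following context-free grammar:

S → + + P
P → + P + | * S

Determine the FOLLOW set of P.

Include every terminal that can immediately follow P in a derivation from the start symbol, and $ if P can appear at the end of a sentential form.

We compute FOLLOW(P) using the standard algorithm.
FOLLOW(S) starts with {$}.
FIRST(P) = {*, +}
FIRST(S) = {+}
FOLLOW(P) = {$, +}
FOLLOW(S) = {$, +}
Therefore, FOLLOW(P) = {$, +}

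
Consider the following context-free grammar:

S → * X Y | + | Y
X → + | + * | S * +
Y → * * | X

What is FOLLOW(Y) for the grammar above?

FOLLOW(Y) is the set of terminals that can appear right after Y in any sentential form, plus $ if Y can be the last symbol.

We compute FOLLOW(Y) using the standard algorithm.
FOLLOW(S) starts with {$}.
FIRST(S) = {*, +}
FIRST(X) = {*, +}
FIRST(Y) = {*, +}
FOLLOW(S) = {$, *}
FOLLOW(X) = {$, *, +}
FOLLOW(Y) = {$, *}
Therefore, FOLLOW(Y) = {$, *}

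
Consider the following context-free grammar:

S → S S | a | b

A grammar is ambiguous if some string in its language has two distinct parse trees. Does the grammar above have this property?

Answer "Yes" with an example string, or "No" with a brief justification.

Yes - the string 'a a b a a' has two distinct parse trees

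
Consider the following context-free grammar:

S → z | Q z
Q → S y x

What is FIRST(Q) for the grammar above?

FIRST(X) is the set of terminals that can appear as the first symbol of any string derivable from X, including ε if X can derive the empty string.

We compute FIRST(Q) using the standard algorithm.
FIRST(Q) = {z}
FIRST(S) = {z}
Therefore, FIRST(Q) = {z}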